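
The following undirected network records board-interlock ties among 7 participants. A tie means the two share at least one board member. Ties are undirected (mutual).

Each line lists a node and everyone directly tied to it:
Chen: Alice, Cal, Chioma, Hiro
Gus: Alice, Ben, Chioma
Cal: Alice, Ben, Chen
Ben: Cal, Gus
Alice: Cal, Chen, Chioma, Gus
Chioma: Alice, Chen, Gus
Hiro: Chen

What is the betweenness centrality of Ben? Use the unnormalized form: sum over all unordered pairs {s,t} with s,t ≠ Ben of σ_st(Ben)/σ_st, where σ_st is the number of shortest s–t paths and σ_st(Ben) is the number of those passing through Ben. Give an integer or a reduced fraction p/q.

1/2

Pairs whose geodesics pass through Ben — Cal–Gus: 1/2.
All other pairs contribute 0.
Summing the contributions gives betweenness(Ben) = 1/2.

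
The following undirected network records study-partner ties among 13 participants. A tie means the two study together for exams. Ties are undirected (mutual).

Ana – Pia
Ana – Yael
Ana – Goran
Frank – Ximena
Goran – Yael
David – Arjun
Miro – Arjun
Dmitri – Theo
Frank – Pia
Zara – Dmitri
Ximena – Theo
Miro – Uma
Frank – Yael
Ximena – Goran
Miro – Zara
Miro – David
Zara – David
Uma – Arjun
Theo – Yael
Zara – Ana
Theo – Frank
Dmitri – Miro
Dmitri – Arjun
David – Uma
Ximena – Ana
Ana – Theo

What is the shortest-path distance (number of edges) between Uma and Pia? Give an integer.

One shortest route is Uma – David – Zara – Ana – Pia, which uses 4 edges, and at distance 3 from Uma we only reach {Ana, Theo}, which does not include Pia. So d(Uma,Pia) = 4.

4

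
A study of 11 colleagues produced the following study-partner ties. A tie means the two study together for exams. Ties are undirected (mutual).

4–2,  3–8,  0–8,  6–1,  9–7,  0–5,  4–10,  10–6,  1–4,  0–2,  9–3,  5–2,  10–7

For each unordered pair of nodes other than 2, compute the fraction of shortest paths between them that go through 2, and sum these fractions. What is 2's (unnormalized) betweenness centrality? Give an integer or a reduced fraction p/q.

Pairs whose geodesics pass through 2 — 4–3: 1/2; 4–8: 1; 4–0: 1; 4–5: 1; 1–3: 1/3; 1–8: 1; 1–0: 1; 1–5: 1; 6–8: 2/3; 6–0: 2/2; 6–5: 2/2; 10–8: 1/2; 10–0: 1; 10–5: 1 … (+2 more pairs).
All other pairs contribute 0.
Summing the contributions gives betweenness(2) = 27/2.

27/2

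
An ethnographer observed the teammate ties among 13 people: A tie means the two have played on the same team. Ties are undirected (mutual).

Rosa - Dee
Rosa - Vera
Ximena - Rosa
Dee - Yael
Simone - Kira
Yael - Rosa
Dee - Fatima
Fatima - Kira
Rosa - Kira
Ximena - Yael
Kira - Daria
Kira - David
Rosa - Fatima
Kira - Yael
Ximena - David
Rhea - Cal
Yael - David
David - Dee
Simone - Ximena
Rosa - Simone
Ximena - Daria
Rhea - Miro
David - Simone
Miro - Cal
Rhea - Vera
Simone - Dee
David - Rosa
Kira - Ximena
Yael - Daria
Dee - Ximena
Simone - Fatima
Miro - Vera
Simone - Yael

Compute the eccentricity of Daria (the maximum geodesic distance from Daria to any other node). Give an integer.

5

Distances from Daria: Cal:5, David:2, Dee:2, Fatima:2, Kira:1, Miro:4, Rhea:4, Rosa:2, Simone:2, Vera:3, Ximena:1, Yael:1.
The largest is 5 (to Cal), so the eccentricity of Daria is 5.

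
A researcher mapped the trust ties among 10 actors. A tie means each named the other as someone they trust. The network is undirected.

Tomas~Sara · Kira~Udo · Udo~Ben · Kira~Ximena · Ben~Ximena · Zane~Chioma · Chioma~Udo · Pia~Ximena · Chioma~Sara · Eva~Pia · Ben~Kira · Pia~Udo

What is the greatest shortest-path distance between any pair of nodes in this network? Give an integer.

5

Eccentricity of each node (its greatest distance to any other): Ben:4, Chioma:3, Eva:5, Kira:4, Pia:4, Sara:4, Tomas:5, Udo:3, Ximena:5, Zane:4.
The maximum eccentricity is 5, realized for instance by the pair Eva–Tomas via Eva – Pia – Udo – Chioma – Sara – Tomas. So the diameter is 5.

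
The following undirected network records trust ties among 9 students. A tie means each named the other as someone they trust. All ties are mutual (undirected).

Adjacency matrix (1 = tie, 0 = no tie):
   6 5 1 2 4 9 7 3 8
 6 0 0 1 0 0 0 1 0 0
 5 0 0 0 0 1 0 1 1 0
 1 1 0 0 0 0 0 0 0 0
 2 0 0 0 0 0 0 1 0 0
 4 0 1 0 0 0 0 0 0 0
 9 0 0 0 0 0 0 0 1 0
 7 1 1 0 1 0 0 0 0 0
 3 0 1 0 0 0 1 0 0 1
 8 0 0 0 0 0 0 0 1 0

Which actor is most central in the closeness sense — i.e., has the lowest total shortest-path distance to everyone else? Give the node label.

Farness (sum of distances to all others) for each node — 1:27, 2:22, 3:17, 4:21, 5:14, 6:20, 7:15, 8:24, 9:24.
The smallest farness is 14, for 5, so 5 has the highest closeness.

5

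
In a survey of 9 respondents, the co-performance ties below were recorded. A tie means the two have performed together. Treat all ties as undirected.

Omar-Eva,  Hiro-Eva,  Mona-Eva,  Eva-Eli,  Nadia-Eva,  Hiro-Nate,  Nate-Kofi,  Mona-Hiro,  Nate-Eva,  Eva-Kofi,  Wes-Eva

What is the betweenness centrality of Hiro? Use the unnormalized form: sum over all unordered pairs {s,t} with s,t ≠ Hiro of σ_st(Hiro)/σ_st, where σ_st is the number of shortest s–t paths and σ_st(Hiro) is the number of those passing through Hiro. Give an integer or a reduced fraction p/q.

Pairs whose geodesics pass through Hiro — Mona–Nate: 1/2.
All other pairs contribute 0.
Summing the contributions gives betweenness(Hiro) = 1/2.

1/2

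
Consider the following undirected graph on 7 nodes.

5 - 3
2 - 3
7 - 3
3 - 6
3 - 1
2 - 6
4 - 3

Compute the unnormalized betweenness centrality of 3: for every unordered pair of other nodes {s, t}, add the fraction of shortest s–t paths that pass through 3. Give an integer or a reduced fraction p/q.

Pairs whose geodesics pass through 3 — 5–2: 1; 5–4: 1; 5–6: 1; 5–7: 1; 5–1: 1; 2–4: 1; 2–7: 1; 2–1: 1; 4–6: 1; 4–7: 1; 4–1: 1; 6–7: 1; 6–1: 1; 7–1: 1.
All other pairs contribute 0.
Summing the contributions gives betweenness(3) = 14.

14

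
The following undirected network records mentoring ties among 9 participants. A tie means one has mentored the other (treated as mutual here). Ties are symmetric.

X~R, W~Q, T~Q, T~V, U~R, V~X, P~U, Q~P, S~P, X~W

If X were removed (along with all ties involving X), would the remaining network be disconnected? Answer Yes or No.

Even without X, every remaining node can still reach every other (the residual graph is connected), so X is not a cut vertex.

No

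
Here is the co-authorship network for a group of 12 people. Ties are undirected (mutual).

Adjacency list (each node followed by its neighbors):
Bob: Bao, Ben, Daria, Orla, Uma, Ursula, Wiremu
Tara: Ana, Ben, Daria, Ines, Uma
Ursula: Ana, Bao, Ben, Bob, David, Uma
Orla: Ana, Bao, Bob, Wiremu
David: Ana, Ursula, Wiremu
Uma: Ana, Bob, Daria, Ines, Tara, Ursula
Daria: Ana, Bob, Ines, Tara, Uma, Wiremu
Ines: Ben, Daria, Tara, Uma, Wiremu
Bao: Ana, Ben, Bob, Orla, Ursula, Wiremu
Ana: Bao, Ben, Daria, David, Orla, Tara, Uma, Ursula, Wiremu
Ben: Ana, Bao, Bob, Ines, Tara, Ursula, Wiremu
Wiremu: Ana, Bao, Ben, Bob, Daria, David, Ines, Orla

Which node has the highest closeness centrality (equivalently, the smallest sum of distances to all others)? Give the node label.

Farness (sum of distances to all others) for each node — Ana:13, Bao:16, Ben:15, Bob:15, Daria:16, David:19, Ines:17, Orla:18, Tara:17, Uma:16, Ursula:16, Wiremu:14.
The smallest farness is 13, for Ana, so Ana has the highest closeness.

Ana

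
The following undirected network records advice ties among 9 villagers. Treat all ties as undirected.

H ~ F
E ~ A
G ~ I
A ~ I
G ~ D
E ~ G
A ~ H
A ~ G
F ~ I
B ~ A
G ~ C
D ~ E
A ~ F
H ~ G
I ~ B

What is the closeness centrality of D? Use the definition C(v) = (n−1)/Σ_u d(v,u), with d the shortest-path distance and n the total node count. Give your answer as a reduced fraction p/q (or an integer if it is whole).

Distances from D: A:2, B:3, C:2, E:1, F:3, G:1, H:2, I:2. Sum = 16.
n = 9, so closeness = 8/16 = 1/2.

1/2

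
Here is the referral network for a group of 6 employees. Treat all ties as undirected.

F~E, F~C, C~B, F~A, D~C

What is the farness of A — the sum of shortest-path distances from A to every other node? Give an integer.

Distances from A: B:3, C:2, D:3, E:2, F:1.
Sum = 3 + 2 + 3 + 2 + 1 = 11.

11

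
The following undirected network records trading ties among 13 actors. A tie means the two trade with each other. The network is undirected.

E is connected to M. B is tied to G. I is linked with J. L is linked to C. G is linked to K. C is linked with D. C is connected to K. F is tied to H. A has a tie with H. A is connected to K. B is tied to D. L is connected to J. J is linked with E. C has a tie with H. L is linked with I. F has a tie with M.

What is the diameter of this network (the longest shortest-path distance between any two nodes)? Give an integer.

5

Eccentricity of each node (its greatest distance to any other): A:4, B:5, C:3, D:4, E:5, F:4, G:5, H:3, I:4, J:4, K:4, L:3, M:5.
The maximum eccentricity is 5, realized for instance by the pair G–E via G – K – C – L – J – E. So the diameter is 5.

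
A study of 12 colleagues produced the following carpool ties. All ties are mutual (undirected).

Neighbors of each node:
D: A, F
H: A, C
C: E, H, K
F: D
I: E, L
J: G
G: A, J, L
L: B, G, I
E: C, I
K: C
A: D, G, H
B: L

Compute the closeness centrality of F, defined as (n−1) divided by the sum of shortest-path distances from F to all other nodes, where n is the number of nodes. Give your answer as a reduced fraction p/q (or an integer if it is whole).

11/41

Distances from F: A:2, B:5, C:4, D:1, E:5, G:3, H:3, I:5, J:4, K:5, L:4. Sum = 41.
n = 12, so closeness = 11/41.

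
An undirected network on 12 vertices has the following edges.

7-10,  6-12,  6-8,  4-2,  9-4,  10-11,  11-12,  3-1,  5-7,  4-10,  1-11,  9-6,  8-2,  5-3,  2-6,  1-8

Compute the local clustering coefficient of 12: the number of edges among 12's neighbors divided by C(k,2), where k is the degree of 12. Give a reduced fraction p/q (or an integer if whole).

12's neighbors: 6 and 11 (k = 2).
Possible neighbor pairs: C(2,2) = 1. Edges among them: none → e = 0.
Clustering(12) = 0/1.

0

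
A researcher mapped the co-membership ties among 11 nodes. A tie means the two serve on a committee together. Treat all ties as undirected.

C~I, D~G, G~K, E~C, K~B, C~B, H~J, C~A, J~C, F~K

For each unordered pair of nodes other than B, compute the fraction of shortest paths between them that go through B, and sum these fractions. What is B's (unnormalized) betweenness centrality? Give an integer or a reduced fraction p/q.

24

Pairs whose geodesics pass through B — D–J: 1; D–A: 1; D–H: 1; D–E: 1; D–I: 1; D–C: 1; J–F: 1; J–K: 1; J–G: 1; A–F: 1; A–K: 1; A–G: 1; H–F: 1; H–K: 1 … (+10 more pairs).
All other pairs contribute 0.
Summing the contributions gives betweenness(B) = 24.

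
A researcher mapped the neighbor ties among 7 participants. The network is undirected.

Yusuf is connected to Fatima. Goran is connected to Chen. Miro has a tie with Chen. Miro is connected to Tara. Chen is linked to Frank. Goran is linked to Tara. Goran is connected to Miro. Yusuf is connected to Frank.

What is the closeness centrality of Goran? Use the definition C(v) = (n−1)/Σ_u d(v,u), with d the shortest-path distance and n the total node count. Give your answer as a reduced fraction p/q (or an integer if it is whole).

Distances from Goran: Chen:1, Fatima:4, Frank:2, Miro:1, Tara:1, Yusuf:3. Sum = 12.
n = 7, so closeness = 6/12 = 1/2.

1/2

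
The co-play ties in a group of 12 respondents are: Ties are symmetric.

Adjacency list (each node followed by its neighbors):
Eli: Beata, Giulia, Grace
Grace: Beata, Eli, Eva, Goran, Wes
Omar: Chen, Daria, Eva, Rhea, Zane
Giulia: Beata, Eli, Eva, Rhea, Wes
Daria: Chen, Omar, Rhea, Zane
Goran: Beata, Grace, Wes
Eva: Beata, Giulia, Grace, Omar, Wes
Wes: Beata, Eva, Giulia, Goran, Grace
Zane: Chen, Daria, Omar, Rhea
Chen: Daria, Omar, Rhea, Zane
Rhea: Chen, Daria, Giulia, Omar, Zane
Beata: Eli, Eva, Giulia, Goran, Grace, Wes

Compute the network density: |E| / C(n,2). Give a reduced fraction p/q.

9/22

There are 27 edges and 12 nodes, so the maximum possible is C(12,2) = 66.
Density = 27/66 = 9/22.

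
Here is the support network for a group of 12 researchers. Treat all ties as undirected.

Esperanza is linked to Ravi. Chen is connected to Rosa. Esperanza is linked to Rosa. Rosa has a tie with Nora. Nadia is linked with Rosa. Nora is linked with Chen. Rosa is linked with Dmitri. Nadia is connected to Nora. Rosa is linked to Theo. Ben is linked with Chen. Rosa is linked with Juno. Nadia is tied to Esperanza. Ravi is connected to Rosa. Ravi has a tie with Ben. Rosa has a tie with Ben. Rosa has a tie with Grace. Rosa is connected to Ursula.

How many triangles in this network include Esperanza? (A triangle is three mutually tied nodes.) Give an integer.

Esperanza's neighbors: Nadia, Ravi, and Rosa.
Neighbor pairs that are themselves tied: Esperanza–Nadia–Rosa; Esperanza–Ravi–Rosa. Each forms one triangle with Esperanza, for 2 in total.

2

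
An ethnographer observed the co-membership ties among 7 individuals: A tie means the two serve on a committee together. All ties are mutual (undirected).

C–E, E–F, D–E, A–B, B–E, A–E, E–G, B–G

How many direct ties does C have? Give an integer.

C is directly tied to E. That is 1 neighbor, so the degree of C is 1.

1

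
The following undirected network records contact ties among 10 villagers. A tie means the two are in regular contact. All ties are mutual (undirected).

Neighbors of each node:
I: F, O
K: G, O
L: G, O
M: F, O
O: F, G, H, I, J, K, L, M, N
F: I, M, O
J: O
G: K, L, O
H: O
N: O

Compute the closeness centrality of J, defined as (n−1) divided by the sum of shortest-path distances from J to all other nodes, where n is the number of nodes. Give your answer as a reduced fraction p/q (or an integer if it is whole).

9/17

Distances from J: F:2, G:2, H:2, I:2, K:2, L:2, M:2, N:2, O:1. Sum = 17.
n = 10, so closeness = 9/17.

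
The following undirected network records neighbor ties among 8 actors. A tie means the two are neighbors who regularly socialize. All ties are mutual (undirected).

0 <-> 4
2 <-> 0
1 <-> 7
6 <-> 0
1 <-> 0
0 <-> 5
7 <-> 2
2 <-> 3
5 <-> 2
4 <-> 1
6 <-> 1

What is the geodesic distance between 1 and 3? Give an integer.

3

One shortest route is 1 – 0 – 2 – 3, which uses 3 edges, and at distance 2 from 1 we only reach {2, 5}, which does not include 3. So d(1,3) = 3.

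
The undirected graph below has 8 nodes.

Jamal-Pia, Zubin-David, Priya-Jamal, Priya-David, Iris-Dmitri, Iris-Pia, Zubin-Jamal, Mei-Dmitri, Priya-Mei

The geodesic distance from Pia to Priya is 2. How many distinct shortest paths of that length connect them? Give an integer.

1

The shortest distance is 2, and the only length-2 path is Pia–Jamal–Priya. So there is exactly 1 shortest path.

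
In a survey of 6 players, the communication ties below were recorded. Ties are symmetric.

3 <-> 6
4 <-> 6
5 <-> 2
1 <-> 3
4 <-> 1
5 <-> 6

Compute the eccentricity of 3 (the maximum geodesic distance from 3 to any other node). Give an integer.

3

Distances from 3: 1:1, 2:3, 4:2, 5:2, 6:1.
The largest is 3 (to 2), so the eccentricity of 3 is 3.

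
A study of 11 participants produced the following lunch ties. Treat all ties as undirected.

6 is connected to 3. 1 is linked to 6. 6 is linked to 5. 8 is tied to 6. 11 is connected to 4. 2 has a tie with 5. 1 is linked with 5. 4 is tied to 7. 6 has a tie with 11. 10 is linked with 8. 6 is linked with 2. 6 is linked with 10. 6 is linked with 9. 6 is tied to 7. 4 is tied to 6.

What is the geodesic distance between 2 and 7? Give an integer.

2

One shortest route is 2 – 6 – 7, which uses 2 edges, and 2 and 7 are not directly tied, so nothing shorter exists. So d(2,7) = 2.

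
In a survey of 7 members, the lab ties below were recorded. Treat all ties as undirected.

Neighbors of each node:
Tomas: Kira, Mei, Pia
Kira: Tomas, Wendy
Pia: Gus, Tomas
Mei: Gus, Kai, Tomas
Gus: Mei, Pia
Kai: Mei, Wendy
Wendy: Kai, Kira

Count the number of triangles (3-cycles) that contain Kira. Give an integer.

0

Kira's neighbors are Tomas and Wendy, but none of them are tied to each other, so no triangle contains Kira.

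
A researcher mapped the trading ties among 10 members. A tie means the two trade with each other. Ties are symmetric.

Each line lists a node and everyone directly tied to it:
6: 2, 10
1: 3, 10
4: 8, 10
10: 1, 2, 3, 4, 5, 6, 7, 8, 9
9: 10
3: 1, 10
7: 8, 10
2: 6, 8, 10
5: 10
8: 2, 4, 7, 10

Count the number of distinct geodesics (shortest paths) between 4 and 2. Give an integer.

2

The shortest distance is 2. The length-2 paths are: 4–10–2; 4–8–2.
That gives 2 distinct shortest paths.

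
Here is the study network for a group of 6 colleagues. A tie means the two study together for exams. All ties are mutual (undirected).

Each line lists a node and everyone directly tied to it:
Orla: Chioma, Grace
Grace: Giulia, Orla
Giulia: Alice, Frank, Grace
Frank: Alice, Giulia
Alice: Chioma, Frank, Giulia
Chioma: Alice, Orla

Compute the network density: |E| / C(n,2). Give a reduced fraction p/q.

7/15

There are 7 edges and 6 nodes, so the maximum possible is C(6,2) = 15.
Density = 7/15.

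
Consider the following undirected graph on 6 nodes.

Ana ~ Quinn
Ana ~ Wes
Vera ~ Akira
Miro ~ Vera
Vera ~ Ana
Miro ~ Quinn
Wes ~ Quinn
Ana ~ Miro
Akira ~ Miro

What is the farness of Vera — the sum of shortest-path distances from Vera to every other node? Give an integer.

Distances from Vera: Akira:1, Ana:1, Miro:1, Quinn:2, Wes:2.
Sum = 1 + 1 + 1 + 2 + 2 = 7.

7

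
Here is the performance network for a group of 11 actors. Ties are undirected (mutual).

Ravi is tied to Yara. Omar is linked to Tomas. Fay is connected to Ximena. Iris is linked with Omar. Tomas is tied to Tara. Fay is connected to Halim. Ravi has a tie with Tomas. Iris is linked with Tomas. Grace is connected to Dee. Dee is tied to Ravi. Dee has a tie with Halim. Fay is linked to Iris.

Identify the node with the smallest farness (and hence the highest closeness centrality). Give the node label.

Farness (sum of distances to all others) for each node — Dee:21, Fay:22, Grace:30, Halim:23, Iris:21, Omar:24, Ravi:20, Tara:28, Tomas:19, Ximena:31, Yara:29.
The smallest farness is 19, for Tomas, so Tomas has the highest closeness.

Tomas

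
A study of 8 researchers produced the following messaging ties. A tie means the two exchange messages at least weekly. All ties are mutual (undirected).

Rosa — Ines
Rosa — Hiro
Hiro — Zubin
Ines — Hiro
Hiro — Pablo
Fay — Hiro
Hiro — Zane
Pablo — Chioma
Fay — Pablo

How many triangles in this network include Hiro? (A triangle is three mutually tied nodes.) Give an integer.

2

Hiro's neighbors: Fay, Ines, Pablo, Rosa, Zane, and Zubin.
Neighbor pairs that are themselves tied: Hiro–Fay–Pablo; Hiro–Ines–Rosa. Each forms one triangle with Hiro, for 2 in total.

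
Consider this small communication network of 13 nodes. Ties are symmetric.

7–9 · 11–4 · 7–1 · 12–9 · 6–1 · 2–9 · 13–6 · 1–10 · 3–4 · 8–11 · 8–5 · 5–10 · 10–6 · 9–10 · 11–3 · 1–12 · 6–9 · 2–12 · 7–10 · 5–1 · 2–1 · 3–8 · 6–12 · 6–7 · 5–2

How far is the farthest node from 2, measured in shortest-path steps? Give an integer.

4

Distances from 2: 1:1, 3:3, 4:4, 5:1, 6:2, 7:2, 8:2, 9:1, 10:2, 11:3, 12:1, 13:3.
The largest is 4 (to 4), so the eccentricity of 2 is 4.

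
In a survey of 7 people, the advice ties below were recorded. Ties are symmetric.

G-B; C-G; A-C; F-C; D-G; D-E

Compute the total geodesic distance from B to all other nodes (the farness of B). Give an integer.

Distances from B: A:3, C:2, D:2, E:3, F:3, G:1.
Sum = 3 + 2 + 2 + 3 + 3 + 1 = 14.

14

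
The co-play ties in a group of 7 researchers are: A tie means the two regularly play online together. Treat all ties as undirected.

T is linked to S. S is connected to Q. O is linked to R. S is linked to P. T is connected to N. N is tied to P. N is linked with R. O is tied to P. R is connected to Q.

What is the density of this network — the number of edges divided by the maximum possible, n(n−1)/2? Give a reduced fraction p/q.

3/7

There are 9 edges and 7 nodes, so the maximum possible is C(7,2) = 21.
Density = 9/21 = 3/7.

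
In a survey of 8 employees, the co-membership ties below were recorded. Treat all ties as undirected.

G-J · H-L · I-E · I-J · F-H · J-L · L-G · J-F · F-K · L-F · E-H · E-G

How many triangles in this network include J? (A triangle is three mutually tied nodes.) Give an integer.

J's neighbors: F, G, I, and L.
Neighbor pairs that are themselves tied: J–F–L; J–G–L. Each forms one triangle with J, for 2 in total.

2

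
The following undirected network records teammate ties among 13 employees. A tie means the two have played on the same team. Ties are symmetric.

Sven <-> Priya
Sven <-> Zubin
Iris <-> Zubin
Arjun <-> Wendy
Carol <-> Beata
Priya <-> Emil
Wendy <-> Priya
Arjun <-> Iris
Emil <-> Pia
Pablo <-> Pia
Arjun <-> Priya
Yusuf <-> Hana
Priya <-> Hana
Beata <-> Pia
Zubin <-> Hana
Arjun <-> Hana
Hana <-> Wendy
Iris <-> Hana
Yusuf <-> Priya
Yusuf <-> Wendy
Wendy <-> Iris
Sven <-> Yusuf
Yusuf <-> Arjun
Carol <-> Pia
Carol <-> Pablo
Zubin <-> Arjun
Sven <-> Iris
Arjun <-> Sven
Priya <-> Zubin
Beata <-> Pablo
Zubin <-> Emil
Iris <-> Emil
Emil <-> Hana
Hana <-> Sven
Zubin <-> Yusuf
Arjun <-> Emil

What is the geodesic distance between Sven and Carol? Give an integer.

One shortest route is Sven – Iris – Emil – Pia – Carol, which uses 4 edges, and at distance 3 from Sven we only reach {Pia}, which does not include Carol. So d(Sven,Carol) = 4.

4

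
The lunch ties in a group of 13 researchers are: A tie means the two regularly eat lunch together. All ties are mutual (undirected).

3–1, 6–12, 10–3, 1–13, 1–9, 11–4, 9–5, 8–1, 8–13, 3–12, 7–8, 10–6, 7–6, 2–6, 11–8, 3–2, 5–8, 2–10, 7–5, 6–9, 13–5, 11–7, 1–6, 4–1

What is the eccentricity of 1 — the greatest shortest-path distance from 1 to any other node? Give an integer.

Distances from 1: 2:2, 3:1, 4:1, 5:2, 6:1, 7:2, 8:1, 9:1, 10:2, 11:2, 12:2, 13:1.
The largest is 2 (to 5, 7, 2, 12, 10, and 11), so the eccentricity of 1 is 2.

2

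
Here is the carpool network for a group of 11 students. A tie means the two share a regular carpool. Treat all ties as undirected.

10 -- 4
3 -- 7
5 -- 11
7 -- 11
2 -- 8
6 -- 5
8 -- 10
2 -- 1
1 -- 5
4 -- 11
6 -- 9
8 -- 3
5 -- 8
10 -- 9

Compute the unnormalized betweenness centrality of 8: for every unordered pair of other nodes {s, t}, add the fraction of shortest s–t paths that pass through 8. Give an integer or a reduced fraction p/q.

89/6

Pairs whose geodesics pass through 8 — 3–4: 1/2; 3–10: 1; 3–9: 1; 3–6: 1; 3–5: 1; 3–1: 2/2; 3–2: 1; 7–10: 1/2; 7–9: 1/3; 7–2: 1; 11–2: 1/2; 4–2: 1; 10–5: 1; 10–1: 2/2 … (+4 more pairs).
All other pairs contribute 0.
Summing the contributions gives betweenness(8) = 89/6.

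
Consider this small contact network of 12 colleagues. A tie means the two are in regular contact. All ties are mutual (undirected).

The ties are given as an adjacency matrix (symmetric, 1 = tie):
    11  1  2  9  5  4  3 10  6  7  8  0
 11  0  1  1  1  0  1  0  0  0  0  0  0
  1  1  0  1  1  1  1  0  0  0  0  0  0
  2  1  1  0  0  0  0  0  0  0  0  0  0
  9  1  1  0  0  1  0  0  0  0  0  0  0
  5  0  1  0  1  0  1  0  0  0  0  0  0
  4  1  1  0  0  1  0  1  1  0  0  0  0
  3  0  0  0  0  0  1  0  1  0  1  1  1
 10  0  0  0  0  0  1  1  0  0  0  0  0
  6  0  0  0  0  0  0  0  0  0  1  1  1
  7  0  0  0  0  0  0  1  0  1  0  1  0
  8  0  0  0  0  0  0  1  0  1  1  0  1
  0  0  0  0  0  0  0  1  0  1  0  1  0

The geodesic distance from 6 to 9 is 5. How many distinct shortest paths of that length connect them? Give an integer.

9

The shortest distance is 5. The length-5 paths are: 6–7–3–4–11–9; 6–8–3–4–11–9; 6–0–3–4–11–9; 6–7–3–4–1–9; 6–8–3–4–1–9; 6–0–3–4–1–9 (and 3 more).
That gives 9 distinct shortest paths.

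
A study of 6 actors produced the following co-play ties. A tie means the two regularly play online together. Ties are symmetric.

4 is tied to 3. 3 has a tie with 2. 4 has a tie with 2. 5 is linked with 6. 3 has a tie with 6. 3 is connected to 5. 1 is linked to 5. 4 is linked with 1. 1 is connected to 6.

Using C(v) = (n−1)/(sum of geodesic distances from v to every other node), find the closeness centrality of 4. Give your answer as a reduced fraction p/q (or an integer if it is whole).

Distances from 4: 1:1, 2:1, 3:1, 5:2, 6:2. Sum = 7.
n = 6, so closeness = 5/7.

5/7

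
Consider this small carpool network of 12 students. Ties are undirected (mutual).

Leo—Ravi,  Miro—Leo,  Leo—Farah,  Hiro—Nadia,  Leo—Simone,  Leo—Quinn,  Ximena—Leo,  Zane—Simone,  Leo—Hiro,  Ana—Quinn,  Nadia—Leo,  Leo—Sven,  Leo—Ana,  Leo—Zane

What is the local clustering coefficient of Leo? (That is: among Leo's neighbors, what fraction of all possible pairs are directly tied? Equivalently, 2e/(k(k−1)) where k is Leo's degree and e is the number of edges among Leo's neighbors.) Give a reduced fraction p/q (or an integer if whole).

Leo's neighbors: Ana, Farah, Hiro, Miro, Nadia, Quinn, Ravi, Simone, Sven, Ximena, and Zane (k = 11).
Possible neighbor pairs: C(11,2) = 55. Edges among them: Ana–Quinn, Hiro–Nadia, Simone–Zane → e = 3.
Clustering(Leo) = 3/55.

3/55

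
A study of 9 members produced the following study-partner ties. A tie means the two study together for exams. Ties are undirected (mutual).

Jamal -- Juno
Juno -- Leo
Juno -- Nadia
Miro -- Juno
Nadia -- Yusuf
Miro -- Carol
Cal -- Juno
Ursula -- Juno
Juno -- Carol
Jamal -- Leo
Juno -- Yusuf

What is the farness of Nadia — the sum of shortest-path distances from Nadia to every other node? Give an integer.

14

Distances from Nadia: Cal:2, Carol:2, Jamal:2, Juno:1, Leo:2, Miro:2, Ursula:2, Yusuf:1.
Sum = 2 + 2 + 2 + 1 + 2 + 2 + 2 + 1 = 14.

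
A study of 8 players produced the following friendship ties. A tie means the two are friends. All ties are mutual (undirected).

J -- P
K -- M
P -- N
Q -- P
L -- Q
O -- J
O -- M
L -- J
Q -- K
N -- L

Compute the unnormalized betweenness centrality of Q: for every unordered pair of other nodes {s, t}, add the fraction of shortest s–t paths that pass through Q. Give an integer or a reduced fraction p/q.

Pairs whose geodesics pass through Q — K–J: 2/3; K–P: 1; K–N: 2/2; K–L: 1; M–P: 1/2; M–N: 2/4; M–L: 1/2; P–L: 1/3.
All other pairs contribute 0.
Summing the contributions gives betweenness(Q) = 11/2.

11/2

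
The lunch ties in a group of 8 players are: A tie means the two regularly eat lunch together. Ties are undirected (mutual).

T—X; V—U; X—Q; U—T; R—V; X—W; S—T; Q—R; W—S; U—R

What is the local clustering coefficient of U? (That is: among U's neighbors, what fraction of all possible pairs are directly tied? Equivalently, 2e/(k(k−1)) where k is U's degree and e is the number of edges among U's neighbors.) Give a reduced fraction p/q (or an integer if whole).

1/3

U's neighbors: R, T, and V (k = 3).
Possible neighbor pairs: C(3,2) = 3. Edges among them: R–V → e = 1.
Clustering(U) = 1/3.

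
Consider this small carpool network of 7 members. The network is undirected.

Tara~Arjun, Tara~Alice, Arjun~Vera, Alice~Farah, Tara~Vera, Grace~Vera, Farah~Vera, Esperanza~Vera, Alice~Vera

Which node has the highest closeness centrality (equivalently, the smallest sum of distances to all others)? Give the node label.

Vera

Farness (sum of distances to all others) for each node — Alice:9, Arjun:10, Esperanza:11, Farah:10, Grace:11, Tara:9, Vera:6.
The smallest farness is 6, for Vera, so Vera has the highest closeness.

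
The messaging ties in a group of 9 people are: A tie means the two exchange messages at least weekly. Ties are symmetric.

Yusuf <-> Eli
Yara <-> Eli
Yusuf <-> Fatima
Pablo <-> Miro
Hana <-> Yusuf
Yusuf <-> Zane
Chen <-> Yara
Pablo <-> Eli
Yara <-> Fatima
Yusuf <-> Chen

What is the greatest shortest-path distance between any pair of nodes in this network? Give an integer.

Eccentricity of each node (its greatest distance to any other): Chen:4, Eli:2, Fatima:4, Hana:4, Miro:4, Pablo:3, Yara:3, Yusuf:3, Zane:4.
The maximum eccentricity is 4, realized for instance by the pair Hana–Miro via Hana – Yusuf – Eli – Pablo – Miro. So the diameter is 4.

4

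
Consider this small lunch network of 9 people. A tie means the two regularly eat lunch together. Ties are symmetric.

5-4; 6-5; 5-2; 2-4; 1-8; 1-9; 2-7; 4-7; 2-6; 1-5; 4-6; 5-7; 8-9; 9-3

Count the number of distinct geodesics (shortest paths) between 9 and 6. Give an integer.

The shortest distance is 3, and the only length-3 path is 9–1–5–6. So there is exactly 1 shortest path.

1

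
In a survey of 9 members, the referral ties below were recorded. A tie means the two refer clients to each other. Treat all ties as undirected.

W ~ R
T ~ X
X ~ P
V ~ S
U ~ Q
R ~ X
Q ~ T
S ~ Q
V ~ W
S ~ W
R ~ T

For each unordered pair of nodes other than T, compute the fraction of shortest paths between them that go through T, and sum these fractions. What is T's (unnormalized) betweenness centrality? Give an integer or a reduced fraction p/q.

Pairs whose geodesics pass through T — P–U: 1; P–S: 1/2; P–Q: 1; R–U: 1; R–Q: 1; U–X: 1; X–S: 1/2; X–Q: 1.
All other pairs contribute 0.
Summing the contributions gives betweenness(T) = 7.

7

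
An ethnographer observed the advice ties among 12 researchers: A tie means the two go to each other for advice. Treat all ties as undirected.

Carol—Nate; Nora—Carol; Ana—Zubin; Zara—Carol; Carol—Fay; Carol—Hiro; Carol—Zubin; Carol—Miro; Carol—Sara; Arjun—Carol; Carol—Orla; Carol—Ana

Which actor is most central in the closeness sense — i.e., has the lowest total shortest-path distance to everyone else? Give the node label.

Carol

Farness (sum of distances to all others) for each node — Ana:20, Arjun:21, Carol:11, Fay:21, Hiro:21, Miro:21, Nate:21, Nora:21, Orla:21, Sara:21, Zara:21, Zubin:20.
The smallest farness is 11, for Carol, so Carol has the highest closeness.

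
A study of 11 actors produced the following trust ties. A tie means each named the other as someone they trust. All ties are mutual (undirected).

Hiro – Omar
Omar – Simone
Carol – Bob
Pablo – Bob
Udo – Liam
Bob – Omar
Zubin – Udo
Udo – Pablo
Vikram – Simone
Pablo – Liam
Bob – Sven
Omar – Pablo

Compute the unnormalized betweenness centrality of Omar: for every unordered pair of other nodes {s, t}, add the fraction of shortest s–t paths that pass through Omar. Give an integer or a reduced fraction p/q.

23

Pairs whose geodesics pass through Omar — Zubin–Simone: 1; Zubin–Hiro: 1; Zubin–Vikram: 1; Carol–Simone: 1; Carol–Hiro: 1; Carol–Vikram: 1; Liam–Simone: 1; Liam–Hiro: 1; Liam–Vikram: 1; Simone–Hiro: 1; Simone–Pablo: 1; Simone–Sven: 1; Simone–Udo: 1; Simone–Bob: 1 … (+9 more pairs).
All other pairs contribute 0.
Summing the contributions gives betweenness(Omar) = 23.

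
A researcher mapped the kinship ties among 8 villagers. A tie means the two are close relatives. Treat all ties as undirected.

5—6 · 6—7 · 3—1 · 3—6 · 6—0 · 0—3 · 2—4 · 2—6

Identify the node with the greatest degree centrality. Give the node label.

6

Degrees — 0:2, 1:1, 2:2, 3:3, 4:1, 5:1, 6:5, 7:1.
The maximum is 5, attained only by 6.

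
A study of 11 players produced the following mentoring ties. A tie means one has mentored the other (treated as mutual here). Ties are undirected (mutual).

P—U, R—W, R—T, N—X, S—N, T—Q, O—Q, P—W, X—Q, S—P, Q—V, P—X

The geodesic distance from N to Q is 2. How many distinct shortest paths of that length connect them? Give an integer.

The shortest distance is 2, and the only length-2 path is N–X–Q. So there is exactly 1 shortest path.

1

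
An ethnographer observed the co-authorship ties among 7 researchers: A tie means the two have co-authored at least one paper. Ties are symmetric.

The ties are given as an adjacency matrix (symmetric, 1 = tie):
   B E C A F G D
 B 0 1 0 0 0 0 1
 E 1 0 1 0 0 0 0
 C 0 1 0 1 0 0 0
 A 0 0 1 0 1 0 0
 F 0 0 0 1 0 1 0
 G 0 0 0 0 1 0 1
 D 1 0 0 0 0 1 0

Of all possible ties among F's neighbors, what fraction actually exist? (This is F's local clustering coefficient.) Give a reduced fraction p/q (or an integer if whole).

F's neighbors: A and G (k = 2).
Possible neighbor pairs: C(2,2) = 1. Edges among them: none → e = 0.
Clustering(F) = 0/1.

0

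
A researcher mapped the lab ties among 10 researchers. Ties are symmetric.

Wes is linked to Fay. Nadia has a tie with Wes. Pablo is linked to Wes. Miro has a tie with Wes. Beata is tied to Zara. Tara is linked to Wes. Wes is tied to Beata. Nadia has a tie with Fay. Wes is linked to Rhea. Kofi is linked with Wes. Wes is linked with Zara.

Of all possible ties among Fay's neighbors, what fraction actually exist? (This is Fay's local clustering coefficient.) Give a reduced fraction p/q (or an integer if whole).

Fay's neighbors: Nadia and Wes (k = 2).
Possible neighbor pairs: C(2,2) = 1. Edges among them: Nadia–Wes → e = 1.
Clustering(Fay) = 1/1.

1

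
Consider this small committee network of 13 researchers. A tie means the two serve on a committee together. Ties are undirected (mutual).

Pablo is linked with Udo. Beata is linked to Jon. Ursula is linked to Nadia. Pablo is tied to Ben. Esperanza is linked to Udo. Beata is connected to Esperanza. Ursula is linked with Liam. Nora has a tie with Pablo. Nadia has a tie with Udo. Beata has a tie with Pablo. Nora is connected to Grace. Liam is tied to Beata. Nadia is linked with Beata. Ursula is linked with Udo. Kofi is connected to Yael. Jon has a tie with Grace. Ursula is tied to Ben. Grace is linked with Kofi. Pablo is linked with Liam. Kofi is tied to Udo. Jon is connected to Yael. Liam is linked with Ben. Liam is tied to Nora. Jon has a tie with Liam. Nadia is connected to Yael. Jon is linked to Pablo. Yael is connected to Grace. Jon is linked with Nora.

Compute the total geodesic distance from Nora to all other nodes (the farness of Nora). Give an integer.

Distances from Nora: Beata:2, Ben:2, Esperanza:3, Grace:1, Jon:1, Kofi:2, Liam:1, Nadia:3, Pablo:1, Udo:2, Ursula:2, Yael:2.
Sum = 2 + 2 + 3 + 1 + 1 + 2 + 1 + 3 + 1 + 2 + 2 + 2 = 22.

22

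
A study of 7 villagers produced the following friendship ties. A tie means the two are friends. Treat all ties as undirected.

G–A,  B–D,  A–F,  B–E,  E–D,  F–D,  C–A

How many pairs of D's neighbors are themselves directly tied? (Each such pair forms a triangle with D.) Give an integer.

1

D's neighbors: B, E, and F.
Neighbor pairs that are themselves tied: D–B–E. Each forms one triangle with D, for 1 in total.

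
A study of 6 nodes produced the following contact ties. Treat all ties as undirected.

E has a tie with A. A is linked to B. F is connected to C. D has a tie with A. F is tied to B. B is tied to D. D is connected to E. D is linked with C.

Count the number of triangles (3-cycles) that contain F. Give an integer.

0

F's neighbors are B and C, but none of them are tied to each other, so no triangle contains F.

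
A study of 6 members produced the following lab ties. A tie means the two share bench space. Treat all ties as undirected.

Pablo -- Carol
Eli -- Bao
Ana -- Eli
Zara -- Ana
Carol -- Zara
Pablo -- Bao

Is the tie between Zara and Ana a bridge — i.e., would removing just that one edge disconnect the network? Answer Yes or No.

No

Even without that edge, Zara still reaches Ana via Zara – Carol – Pablo – Bao – Eli – Ana, so the network stays connected. Not a bridge.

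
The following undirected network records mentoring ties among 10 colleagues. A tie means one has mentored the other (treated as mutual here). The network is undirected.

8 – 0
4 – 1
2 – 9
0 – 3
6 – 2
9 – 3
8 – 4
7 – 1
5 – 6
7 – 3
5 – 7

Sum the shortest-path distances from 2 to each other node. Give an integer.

Distances from 2: 0:3, 1:4, 3:2, 4:5, 5:2, 6:1, 7:3, 8:4, 9:1.
Sum = 3 + 4 + 2 + 5 + 2 + 1 + 3 + 4 + 1 = 25.

25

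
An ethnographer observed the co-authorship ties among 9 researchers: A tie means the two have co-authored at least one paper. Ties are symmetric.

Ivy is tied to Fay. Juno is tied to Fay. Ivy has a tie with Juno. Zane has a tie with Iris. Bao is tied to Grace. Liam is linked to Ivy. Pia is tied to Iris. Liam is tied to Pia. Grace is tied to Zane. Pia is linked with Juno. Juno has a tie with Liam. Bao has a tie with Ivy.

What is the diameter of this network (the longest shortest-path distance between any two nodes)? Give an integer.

Eccentricity of each node (its greatest distance to any other): Bao:3, Fay:4, Grace:3, Iris:3, Ivy:3, Juno:3, Liam:3, Pia:3, Zane:4.
The maximum eccentricity is 4, realized for instance by the pair Fay–Zane via Fay – Ivy – Bao – Grace – Zane. So the diameter is 4.

4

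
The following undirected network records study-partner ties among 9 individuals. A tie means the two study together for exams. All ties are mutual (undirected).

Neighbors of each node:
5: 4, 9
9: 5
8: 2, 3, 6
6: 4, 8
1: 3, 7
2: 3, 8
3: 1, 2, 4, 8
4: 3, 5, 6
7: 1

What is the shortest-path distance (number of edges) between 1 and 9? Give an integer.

One shortest route is 1 – 3 – 4 – 5 – 9, which uses 4 edges, and at distance 3 from 1 we only reach {5, 6}, which does not include 9. So d(1,9) = 4.

4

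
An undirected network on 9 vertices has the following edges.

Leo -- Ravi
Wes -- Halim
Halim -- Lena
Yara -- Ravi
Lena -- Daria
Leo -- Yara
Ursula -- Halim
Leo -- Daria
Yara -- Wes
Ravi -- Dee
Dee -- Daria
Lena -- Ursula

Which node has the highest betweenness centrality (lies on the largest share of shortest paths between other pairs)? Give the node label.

Daria

Unnormalized betweenness of each node: Daria:49/6, Dee:4/3, Halim:13/3, Lena:20/3, Leo:10/3, Ravi:5/2, Ursula:0, Wes:13/3, Yara:16/3.
Daria has the largest value, 49/6, making it the main broker — the node through which the most shortest paths run.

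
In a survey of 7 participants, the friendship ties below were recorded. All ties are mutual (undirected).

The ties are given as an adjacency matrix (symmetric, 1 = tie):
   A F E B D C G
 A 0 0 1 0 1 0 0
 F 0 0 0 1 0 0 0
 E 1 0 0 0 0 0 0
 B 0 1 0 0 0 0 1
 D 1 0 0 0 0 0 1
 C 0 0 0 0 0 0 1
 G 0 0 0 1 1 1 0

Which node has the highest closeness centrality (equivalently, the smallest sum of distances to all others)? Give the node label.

G

Farness (sum of distances to all others) for each node — A:14, B:13, C:15, D:11, E:19, F:18, G:10.
The smallest farness is 10, for G, so G has the highest closeness.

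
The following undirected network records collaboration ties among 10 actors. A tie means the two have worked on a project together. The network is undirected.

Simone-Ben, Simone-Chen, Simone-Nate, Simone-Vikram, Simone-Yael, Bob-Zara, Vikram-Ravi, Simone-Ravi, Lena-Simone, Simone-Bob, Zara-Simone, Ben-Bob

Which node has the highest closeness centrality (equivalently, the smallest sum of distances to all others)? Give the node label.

Farness (sum of distances to all others) for each node — Ben:16, Bob:15, Chen:17, Lena:17, Nate:17, Ravi:16, Simone:9, Vikram:16, Yael:17, Zara:16.
The smallest farness is 9, for Simone, so Simone has the highest closeness.

Simone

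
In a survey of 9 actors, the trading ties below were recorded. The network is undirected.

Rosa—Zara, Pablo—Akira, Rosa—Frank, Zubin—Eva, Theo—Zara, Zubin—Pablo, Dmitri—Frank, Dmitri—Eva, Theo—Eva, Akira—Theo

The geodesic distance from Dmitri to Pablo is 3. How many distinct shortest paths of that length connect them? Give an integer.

The shortest distance is 3, and the only length-3 path is Dmitri–Eva–Zubin–Pablo. So there is exactly 1 shortest path.

1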